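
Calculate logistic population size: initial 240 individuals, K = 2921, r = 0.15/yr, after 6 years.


(K - N0)/N0 = (2921 - 240)/240 = 2681/240 = 11.1708
r*t = 0.15 * 6 = 0.9; exp(-0.9) = 0.406570
11.1708 * 0.406570 = 4.54171
1 + 4.54171 = 5.54171
N = 2921 / 5.54171 = 527.094 ≈ 527

527


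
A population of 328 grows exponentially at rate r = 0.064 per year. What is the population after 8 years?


r*t = 0.064 * 8 = 0.512
exp(0.512) = 1.66863
N = 328 * 1.66863 = 547.311 ≈ 547

547


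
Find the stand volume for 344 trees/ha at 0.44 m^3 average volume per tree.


V_stand = 344 * 0.44 = 151.36 ≈ 151.4 m^3/ha

151.4 m^3/ha


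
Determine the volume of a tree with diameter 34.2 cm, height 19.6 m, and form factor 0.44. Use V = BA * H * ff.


(D/200)^2 = (34.2/200)^2 = 0.171^2 = 0.029241
BA = 3.141593 * 0.029241 = 0.0918633 m^2
V = 0.0918633 * 19.6 * 0.44 = 0.792229 ≈ 0.792 m^3

0.792 m^3


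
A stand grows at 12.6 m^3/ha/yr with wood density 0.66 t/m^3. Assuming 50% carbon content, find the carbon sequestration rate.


C = 12.6 * 0.66 * 0.5 = 4.158 ≈ 4.16 t C/ha/yr

4.16 t C/ha/yr


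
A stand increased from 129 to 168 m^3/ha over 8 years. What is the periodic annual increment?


PAI = (V2 - V1) / period = (168 - 129) / 8 = 39 / 8 = 4.8750 ≈ 4.88 m^3/ha/yr

4.88 m^3/ha/yr


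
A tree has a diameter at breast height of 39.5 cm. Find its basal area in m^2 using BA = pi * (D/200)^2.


D/200 = 39.5/200 = 0.1975 m
(D/200)^2 = 0.1975^2 = 0.03900625
BA = 3.141593 * 0.03900625 = 0.122542 ≈ 0.1225 m^2

0.1225 m^2


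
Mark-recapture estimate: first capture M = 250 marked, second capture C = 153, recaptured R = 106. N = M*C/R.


N = M * C / R = 250 * 153 / 106 = 38250 / 106 = 360.85 ≈ 361

361 individuals


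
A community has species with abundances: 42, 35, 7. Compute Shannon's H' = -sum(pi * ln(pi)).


Total N = 42 + 35 + 7 = 84
Per-species terms:
  p = 42/84 = 0.500000; ln(p) = -0.693147; p*ln(p) = 0.500000 * (-0.693147) = -0.346574
  p = 35/84 = 0.416667; ln(p) = -0.875468; p*ln(p) = 0.416667 * (-0.875468) = -0.364779
  p = 7/84 = 0.083333; ln(p) = -2.484911; p*ln(p) = 0.083333 * (-2.484911) = -0.207075
sum(p*ln(p)) = (-0.346574) + (-0.364779) + (-0.207075) = -0.918428
H' = -(-0.918428) = 0.918428 ≈ 0.9184

0.9184


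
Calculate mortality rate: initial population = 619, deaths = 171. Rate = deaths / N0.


Mortality rate = 171 / 619 = 0.276252 ≈ 0.2763

0.2763


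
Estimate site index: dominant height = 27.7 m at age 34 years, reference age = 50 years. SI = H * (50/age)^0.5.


50/34 = 1.47059
(1.47059)^0.5 = 1.21268
SI = 27.7 * 1.21268 = 33.5912 ≈ 33.6 m

33.6 m


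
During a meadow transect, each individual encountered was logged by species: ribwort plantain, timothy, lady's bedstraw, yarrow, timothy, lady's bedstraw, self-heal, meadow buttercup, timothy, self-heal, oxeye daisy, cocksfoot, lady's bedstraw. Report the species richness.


Total individuals logged = 13
Distinct species (count of individuals): ribwort plantain (1), timothy (3), lady's bedstraw (3), yarrow (1), self-heal (2), meadow buttercup (1), oxeye daisy (1), cocksfoot (1)
Species richness = number of distinct species = 8

8


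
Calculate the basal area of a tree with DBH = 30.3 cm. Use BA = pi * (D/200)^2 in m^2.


D/200 = 30.3/200 = 0.1515 m
(D/200)^2 = 0.1515^2 = 0.02295225
BA = 3.141593 * 0.02295225 = 0.0721066 ≈ 0.0721 m^2

0.0721 m^2


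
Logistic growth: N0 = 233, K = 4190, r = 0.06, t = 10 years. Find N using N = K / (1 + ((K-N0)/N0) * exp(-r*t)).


(K - N0)/N0 = (4190 - 233)/233 = 3957/233 = 16.9828
r*t = 0.06 * 10 = 0.6; exp(-0.6) = 0.548812
16.9828 * 0.548812 = 9.32036
1 + 9.32036 = 10.3204
N = 4190 / 10.3204 = 405.992 ≈ 406

406


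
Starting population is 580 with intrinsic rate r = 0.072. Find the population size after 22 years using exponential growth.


r*t = 0.072 * 22 = 1.584
exp(1.584) = 4.87441
N = 580 * 4.87441 = 2827.16 ≈ 2827

2827


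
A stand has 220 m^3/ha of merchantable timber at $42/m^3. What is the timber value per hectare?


Value = 220 * 42 = $9240/ha

$9240/ha


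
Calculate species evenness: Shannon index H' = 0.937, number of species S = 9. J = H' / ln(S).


ln(9) = 2.19722
J = H' / ln(S) = 0.937 / 2.19722 = 0.426448 ≈ 0.4264

0.4264


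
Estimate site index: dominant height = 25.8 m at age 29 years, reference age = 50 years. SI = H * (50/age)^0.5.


50/29 = 1.72414
(1.72414)^0.5 = 1.31307
SI = 25.8 * 1.31307 = 33.8772 ≈ 33.9 m

33.9 m


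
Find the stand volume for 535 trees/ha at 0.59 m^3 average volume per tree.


V_stand = 535 * 0.59 = 315.65 ≈ 315.7 m^3/ha

315.7 m^3/ha


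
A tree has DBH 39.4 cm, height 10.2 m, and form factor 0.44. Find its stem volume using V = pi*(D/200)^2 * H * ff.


(D/200)^2 = (39.4/200)^2 = 0.197^2 = 0.038809
BA = 3.141593 * 0.038809 = 0.121922 m^2
V = 0.121922 * 10.2 * 0.44 = 0.547186 ≈ 0.547 m^3

0.547 m^3


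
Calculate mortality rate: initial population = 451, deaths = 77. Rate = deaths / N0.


Mortality rate = 77 / 451 = 0.170732 ≈ 0.1707

0.1707


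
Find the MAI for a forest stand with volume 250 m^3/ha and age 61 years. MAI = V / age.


MAI = 250 / 61 = 4.0984 ≈ 4.10 m^3/ha/yr

4.10 m^3/ha/yr


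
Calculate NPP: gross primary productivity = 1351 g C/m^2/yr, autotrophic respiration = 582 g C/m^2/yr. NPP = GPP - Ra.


NPP = GPP - Ra = 1351 - 582 = 769 g C/m^2/yr

769 g C/m^2/yr


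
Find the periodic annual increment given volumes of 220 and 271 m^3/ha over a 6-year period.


PAI = (V2 - V1) / period = (271 - 220) / 6 = 51 / 6 = 8.50 m^3/ha/yr

8.50 m^3/ha/yr


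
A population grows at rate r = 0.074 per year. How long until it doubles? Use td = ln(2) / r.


td = ln(2) / 0.074 = 0.693147 / 0.074 = 9.36685 ≈ 9.4 years

9.4 years


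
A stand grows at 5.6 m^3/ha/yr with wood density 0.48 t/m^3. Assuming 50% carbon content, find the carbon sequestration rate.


C = 5.6 * 0.48 * 0.5 = 1.344 ≈ 1.34 t C/ha/yr

1.34 t C/ha/yr


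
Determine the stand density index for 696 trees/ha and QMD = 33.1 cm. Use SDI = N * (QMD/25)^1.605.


QMD/25 = 33.1/25 = 1.324
(1.324)^1.605 = exp(1.605 * ln(1.324)) = exp(1.605 * 0.280657) = exp(0.450454) = 1.56902
SDI = 696 * 1.56902 = 1092.04 ≈ 1092

1092


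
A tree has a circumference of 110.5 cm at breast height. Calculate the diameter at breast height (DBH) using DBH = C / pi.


DBH = C / pi = 110.5 / 3.141593 = 35.1732 ≈ 35.17 cm

35.17 cm


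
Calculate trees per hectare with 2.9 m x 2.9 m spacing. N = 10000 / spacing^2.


N = 10000 / 2.9^2 = 10000 / 8.41 = 1189.06 ≈ 1189 trees/ha

1189 trees/ha


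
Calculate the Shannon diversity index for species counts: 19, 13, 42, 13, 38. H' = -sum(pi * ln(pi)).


Total N = 19 + 13 + 42 + 13 + 38 = 125
Per-species terms:
  p = 19/125 = 0.152000; ln(p) = -1.883875; p*ln(p) = 0.152000 * (-1.883875) = -0.286349
  p = 13/125 = 0.104000; ln(p) = -2.263364; p*ln(p) = 0.104000 * (-2.263364) = -0.235390
  p = 42/125 = 0.336000; ln(p) = -1.090644; p*ln(p) = 0.336000 * (-1.090644) = -0.366456
  p = 13/125 = 0.104000; ln(p) = -2.263364; p*ln(p) = 0.104000 * (-2.263364) = -0.235390
  p = 38/125 = 0.304000; ln(p) = -1.190728; p*ln(p) = 0.304000 * (-1.190728) = -0.361981
sum(p*ln(p)) = (-0.286349) + (-0.235390) + (-0.366456) + (-0.235390) + (-0.361981) = -1.485566
H' = -(-1.485566) = 1.485566 ≈ 1.4856

1.4856


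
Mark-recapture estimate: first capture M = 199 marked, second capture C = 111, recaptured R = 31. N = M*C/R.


N = M * C / R = 199 * 111 / 31 = 22089 / 31 = 712.55 ≈ 713

713 individuals


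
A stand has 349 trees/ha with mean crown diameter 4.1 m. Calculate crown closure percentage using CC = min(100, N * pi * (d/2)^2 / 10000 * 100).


(d/2)^2 = (4.1/2)^2 = 2.05^2 = 4.2025
Crown area = 3.141593 * 4.2025 = 13.2025 m^2
N * area / 10000 * 100 = 349 * 13.2025 / 10000 * 100 = 46.0767
CC = min(100, 46.0767) = 46.0767 ≈ 46.1%

46.1%


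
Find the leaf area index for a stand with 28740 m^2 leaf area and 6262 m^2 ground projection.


LAI = 28740 / 6262 = 4.5896 ≈ 4.59

4.59


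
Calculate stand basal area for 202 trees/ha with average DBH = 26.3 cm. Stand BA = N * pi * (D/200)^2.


(D/200)^2 = (26.3/200)^2 = 0.1315^2 = 0.01729225
Individual BA = 3.141593 * 0.01729225 = 0.0543252 m^2
Stand BA = 202 * 0.0543252 = 10.9737 ≈ 10.97 m^2/ha

10.97 m^2/ha


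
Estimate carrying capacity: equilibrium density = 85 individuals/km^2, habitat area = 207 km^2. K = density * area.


K = 85 * 207 = 17595 individuals

17595 individuals


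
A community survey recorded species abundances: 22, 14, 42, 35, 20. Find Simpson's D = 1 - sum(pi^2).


Total N = 22 + 14 + 42 + 35 + 20 = 133
Per-species terms:
  p = 22/133 = 0.165414; p^2 = 0.165414^2 = 0.027362
  p = 14/133 = 0.105263; p^2 = 0.105263^2 = 0.011080
  p = 42/133 = 0.315789; p^2 = 0.315789^2 = 0.099723
  p = 35/133 = 0.263158; p^2 = 0.263158^2 = 0.069252
  p = 20/133 = 0.150376; p^2 = 0.150376^2 = 0.022613
sum(p^2) = 0.027362 + 0.011080 + 0.099723 + 0.069252 + 0.022613 = 0.230030
D = 1 - 0.230030 = 0.769970 ≈ 0.7700

0.7700


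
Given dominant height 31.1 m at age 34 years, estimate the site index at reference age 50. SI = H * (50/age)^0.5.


50/34 = 1.47059
(1.47059)^0.5 = 1.21268
SI = 31.1 * 1.21268 = 37.7143 ≈ 37.7 m

37.7 m


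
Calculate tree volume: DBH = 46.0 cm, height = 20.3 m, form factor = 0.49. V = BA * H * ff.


(D/200)^2 = (46.0/200)^2 = 0.23^2 = 0.0529
BA = 3.141593 * 0.0529 = 0.166190 m^2
V = 0.166190 * 20.3 * 0.49 = 1.65309 ≈ 1.653 m^3

1.653 m^3


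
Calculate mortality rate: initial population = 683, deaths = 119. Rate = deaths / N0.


Mortality rate = 119 / 683 = 0.174231 ≈ 0.1742

0.1742


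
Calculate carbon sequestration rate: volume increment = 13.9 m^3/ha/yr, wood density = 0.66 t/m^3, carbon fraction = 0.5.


C = 13.9 * 0.66 * 0.5 = 4.587 ≈ 4.59 t C/ha/yr

4.59 t C/ha/yr


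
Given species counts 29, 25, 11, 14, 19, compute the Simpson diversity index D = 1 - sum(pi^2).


Total N = 29 + 25 + 11 + 14 + 19 = 98
Per-species terms:
  p = 29/98 = 0.295918; p^2 = 0.295918^2 = 0.087567
  p = 25/98 = 0.255102; p^2 = 0.255102^2 = 0.065077
  p = 11/98 = 0.112245; p^2 = 0.112245^2 = 0.012599
  p = 14/98 = 0.142857; p^2 = 0.142857^2 = 0.020408
  p = 19/98 = 0.193878; p^2 = 0.193878^2 = 0.037589
sum(p^2) = 0.087567 + 0.065077 + 0.012599 + 0.020408 + 0.037589 = 0.223240
D = 1 - 0.223240 = 0.776760 ≈ 0.7768

0.7768


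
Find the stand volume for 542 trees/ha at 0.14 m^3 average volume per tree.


V_stand = 542 * 0.14 = 75.88 ≈ 75.9 m^3/ha

75.9 m^3/ha


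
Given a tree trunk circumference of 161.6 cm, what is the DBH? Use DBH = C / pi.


DBH = C / pi = 161.6 / 3.141593 = 51.4389 ≈ 51.44 cm

51.44 cm


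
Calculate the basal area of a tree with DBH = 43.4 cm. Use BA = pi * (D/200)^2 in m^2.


D/200 = 43.4/200 = 0.217 m
(D/200)^2 = 0.217^2 = 0.047089
BA = 3.141593 * 0.047089 = 0.147934 ≈ 0.1479 m^2

0.1479 m^2


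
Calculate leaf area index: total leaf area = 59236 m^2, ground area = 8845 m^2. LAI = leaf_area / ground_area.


LAI = 59236 / 8845 = 6.6971 ≈ 6.70

6.70


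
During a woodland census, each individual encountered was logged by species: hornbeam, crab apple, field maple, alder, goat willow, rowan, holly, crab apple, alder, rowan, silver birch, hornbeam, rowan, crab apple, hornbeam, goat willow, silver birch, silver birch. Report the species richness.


Total individuals logged = 18
Distinct species (count of individuals): hornbeam (3), crab apple (3), field maple (1), alder (2), goat willow (2), rowan (3), holly (1), silver birch (3)
Species richness = number of distinct species = 8

8


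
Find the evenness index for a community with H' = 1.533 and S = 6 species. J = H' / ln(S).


ln(6) = 1.79176
J = H' / ln(S) = 1.533 / 1.79176 = 0.855583 ≈ 0.8556

0.8556


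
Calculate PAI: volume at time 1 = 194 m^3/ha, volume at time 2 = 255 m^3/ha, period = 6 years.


PAI = (V2 - V1) / period = (255 - 194) / 6 = 61 / 6 = 10.1667 ≈ 10.17 m^3/ha/yr

10.17 m^3/ha/yr


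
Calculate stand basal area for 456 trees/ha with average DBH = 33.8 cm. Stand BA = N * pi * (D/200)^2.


(D/200)^2 = (33.8/200)^2 = 0.169^2 = 0.028561
Individual BA = 3.141593 * 0.028561 = 0.0897270 m^2
Stand BA = 456 * 0.0897270 = 40.9155 ≈ 40.92 m^2/ha

40.92 m^2/ha


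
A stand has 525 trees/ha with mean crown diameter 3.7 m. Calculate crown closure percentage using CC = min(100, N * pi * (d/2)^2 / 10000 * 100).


(d/2)^2 = (3.7/2)^2 = 1.85^2 = 3.4225
Crown area = 3.141593 * 3.4225 = 10.7521 m^2
N * area / 10000 * 100 = 525 * 10.7521 / 10000 * 100 = 56.4485
CC = min(100, 56.4485) = 56.4485 ≈ 56.4%

56.4%


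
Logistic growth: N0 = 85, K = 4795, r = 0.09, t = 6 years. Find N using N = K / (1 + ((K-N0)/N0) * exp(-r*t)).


(K - N0)/N0 = (4795 - 85)/85 = 4710/85 = 55.4118
r*t = 0.09 * 6 = 0.54; exp(-0.54) = 0.582748
55.4118 * 0.582748 = 32.2911
1 + 32.2911 = 33.2911
N = 4795 / 33.2911 = 144.032 ≈ 144

144


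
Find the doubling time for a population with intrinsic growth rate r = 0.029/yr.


td = ln(2) / 0.029 = 0.693147 / 0.029 = 23.9016 ≈ 23.9 years

23.9 years


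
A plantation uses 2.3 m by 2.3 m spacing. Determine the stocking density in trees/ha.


N = 10000 / 2.3^2 = 10000 / 5.29 = 1890.36 ≈ 1890 trees/ha

1890 trees/ha


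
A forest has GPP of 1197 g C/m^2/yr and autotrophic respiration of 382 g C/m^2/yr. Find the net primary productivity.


NPP = GPP - Ra = 1197 - 382 = 815 g C/m^2/yr

815 g C/m^2/yr


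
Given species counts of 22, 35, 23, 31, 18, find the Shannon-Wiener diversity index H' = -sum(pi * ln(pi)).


Total N = 22 + 35 + 23 + 31 + 18 = 129
Per-species terms:
  p = 22/129 = 0.170543; ln(p) = -1.768768; p*ln(p) = 0.170543 * (-1.768768) = -0.301651
  p = 35/129 = 0.271318; ln(p) = -1.304464; p*ln(p) = 0.271318 * (-1.304464) = -0.353925
  p = 23/129 = 0.178295; ln(p) = -1.724316; p*ln(p) = 0.178295 * (-1.724316) = -0.307437
  p = 31/129 = 0.240310; ln(p) = -1.425826; p*ln(p) = 0.240310 * (-1.425826) = -0.342640
  p = 18/129 = 0.139535; ln(p) = -1.969440; p*ln(p) = 0.139535 * (-1.969440) = -0.274806
sum(p*ln(p)) = (-0.301651) + (-0.353925) + (-0.307437) + (-0.342640) + (-0.274806) = -1.580459
H' = -(-1.580459) = 1.580459 ≈ 1.5805

1.5805


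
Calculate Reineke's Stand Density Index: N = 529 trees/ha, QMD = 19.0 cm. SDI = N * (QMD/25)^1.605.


QMD/25 = 19.0/25 = 0.76
(0.76)^1.605 = exp(1.605 * ln(0.76)) = exp(1.605 * (-0.274437)) = exp(-0.440471) = 0.643733
SDI = 529 * 0.643733 = 340.535 ≈ 341

341


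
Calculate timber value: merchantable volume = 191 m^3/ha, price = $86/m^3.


Value = 191 * 86 = $16426/ha

$16426/ha


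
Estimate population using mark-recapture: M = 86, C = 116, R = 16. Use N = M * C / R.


N = M * C / R = 86 * 116 / 16 = 9976 / 16 = 623.50 ≈ 624

624 individuals


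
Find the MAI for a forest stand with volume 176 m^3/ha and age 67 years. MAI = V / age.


MAI = 176 / 67 = 2.6269 ≈ 2.63 m^3/ha/yr

2.63 m^3/ha/yr


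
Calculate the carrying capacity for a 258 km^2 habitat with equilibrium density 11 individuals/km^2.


K = 11 * 258 = 2838 individuals

2838 individuals


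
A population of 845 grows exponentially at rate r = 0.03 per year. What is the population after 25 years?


r*t = 0.03 * 25 = 0.75
exp(0.75) = 2.11700
N = 845 * 2.11700 = 1788.87 ≈ 1789

1789


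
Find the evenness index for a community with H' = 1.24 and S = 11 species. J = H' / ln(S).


ln(11) = 2.39790
J = H' / ln(S) = 1.24 / 2.39790 = 0.517119 ≈ 0.5171

0.5171


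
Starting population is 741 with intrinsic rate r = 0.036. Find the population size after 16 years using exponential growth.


r*t = 0.036 * 16 = 0.576
exp(0.576) = 1.77891
N = 741 * 1.77891 = 1318.17 ≈ 1318

1318


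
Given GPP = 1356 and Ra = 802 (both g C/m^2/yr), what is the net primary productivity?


NPP = GPP - Ra = 1356 - 802 = 554 g C/m^2/yr

554 g C/m^2/yr


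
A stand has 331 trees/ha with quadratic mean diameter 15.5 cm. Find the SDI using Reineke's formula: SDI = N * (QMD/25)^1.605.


QMD/25 = 15.5/25 = 0.62
(0.62)^1.605 = exp(1.605 * ln(0.62)) = exp(1.605 * (-0.478036)) = exp(-0.767248) = 0.464289
SDI = 331 * 0.464289 = 153.680 ≈ 154

154


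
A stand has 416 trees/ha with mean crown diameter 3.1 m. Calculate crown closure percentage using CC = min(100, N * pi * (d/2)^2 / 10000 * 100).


(d/2)^2 = (3.1/2)^2 = 1.55^2 = 2.4025
Crown area = 3.141593 * 2.4025 = 7.54768 m^2
N * area / 10000 * 100 = 416 * 7.54768 / 10000 * 100 = 31.3983
CC = min(100, 31.3983) = 31.3983 ≈ 31.4%

31.4%


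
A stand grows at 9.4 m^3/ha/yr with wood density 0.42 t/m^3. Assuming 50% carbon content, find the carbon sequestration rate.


C = 9.4 * 0.42 * 0.5 = 1.974 ≈ 1.97 t C/ha/yr

1.97 t C/ha/yr


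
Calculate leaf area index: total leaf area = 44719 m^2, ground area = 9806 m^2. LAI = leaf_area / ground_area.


LAI = 44719 / 9806 = 4.5604 ≈ 4.56

4.56


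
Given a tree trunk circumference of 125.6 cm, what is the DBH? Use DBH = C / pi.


DBH = C / pi = 125.6 / 3.141593 = 39.9797 ≈ 39.98 cm

39.98 cm


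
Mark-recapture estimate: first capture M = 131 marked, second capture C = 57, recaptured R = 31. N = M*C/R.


N = M * C / R = 131 * 57 / 31 = 7467 / 31 = 240.87 ≈ 241

241 individuals


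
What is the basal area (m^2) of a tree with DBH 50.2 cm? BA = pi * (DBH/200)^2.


D/200 = 50.2/200 = 0.251 m
(D/200)^2 = 0.251^2 = 0.063001
BA = 3.141593 * 0.063001 = 0.197924 ≈ 0.1979 m^2

0.1979 m^2


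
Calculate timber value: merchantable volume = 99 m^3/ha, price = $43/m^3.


Value = 99 * 43 = $4257/ha

$4257/ha


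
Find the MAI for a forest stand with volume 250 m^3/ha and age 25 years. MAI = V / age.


MAI = 250 / 25 = 10.00 m^3/ha/yr

10.00 m^3/ha/yr


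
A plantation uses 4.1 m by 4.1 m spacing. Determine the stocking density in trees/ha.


N = 10000 / 4.1^2 = 10000 / 16.81 = 594.884 ≈ 595 trees/ha

595 trees/ha


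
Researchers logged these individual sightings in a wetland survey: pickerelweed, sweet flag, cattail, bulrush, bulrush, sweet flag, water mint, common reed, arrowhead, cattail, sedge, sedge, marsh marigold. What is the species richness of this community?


Total individuals logged = 13
Distinct species (count of individuals): pickerelweed (1), sweet flag (2), cattail (2), bulrush (2), water mint (1), common reed (1), arrowhead (1), sedge (2), marsh marigold (1)
Species richness = number of distinct species = 9

9


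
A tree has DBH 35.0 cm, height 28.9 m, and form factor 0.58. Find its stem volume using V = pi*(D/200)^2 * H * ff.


(D/200)^2 = (35.0/200)^2 = 0.175^2 = 0.030625
BA = 3.141593 * 0.030625 = 0.0962113 m^2
V = 0.0962113 * 28.9 * 0.58 = 1.61269 ≈ 1.613 m^3

1.613 m^3


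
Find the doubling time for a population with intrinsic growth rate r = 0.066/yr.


td = ln(2) / 0.066 = 0.693147 / 0.066 = 10.5022 ≈ 10.5 years

10.5 years


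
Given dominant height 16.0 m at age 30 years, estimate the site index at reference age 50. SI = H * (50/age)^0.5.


50/30 = 1.66667
(1.66667)^0.5 = 1.29100
SI = 16.0 * 1.29100 = 20.6560 ≈ 20.7 m

20.7 m


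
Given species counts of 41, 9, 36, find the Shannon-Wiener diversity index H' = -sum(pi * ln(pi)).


Total N = 41 + 9 + 36 = 86
Per-species terms:
  p = 41/86 = 0.476744; ln(p) = -0.740776; p*ln(p) = 0.476744 * (-0.740776) = -0.353161
  p = 9/86 = 0.104651; ln(p) = -2.257124; p*ln(p) = 0.104651 * (-2.257124) = -0.236210
  p = 36/86 = 0.418605; ln(p) = -0.870828; p*ln(p) = 0.418605 * (-0.870828) = -0.364533
sum(p*ln(p)) = (-0.353161) + (-0.236210) + (-0.364533) = -0.953904
H' = -(-0.953904) = 0.953904 ≈ 0.9539

0.9539


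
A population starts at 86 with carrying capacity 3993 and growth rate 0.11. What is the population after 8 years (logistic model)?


(K - N0)/N0 = (3993 - 86)/86 = 3907/86 = 45.4302
r*t = 0.11 * 8 = 0.88; exp(-0.88) = 0.414783
45.4302 * 0.414783 = 18.8437
1 + 18.8437 = 19.8437
N = 3993 / 19.8437 = 201.223 ≈ 201

201


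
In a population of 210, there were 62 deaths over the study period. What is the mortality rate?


Mortality rate = 62 / 210 = 0.295238 ≈ 0.2952

0.2952


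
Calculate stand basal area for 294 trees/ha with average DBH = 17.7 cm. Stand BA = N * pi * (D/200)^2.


(D/200)^2 = (17.7/200)^2 = 0.0885^2 = 0.00783225
Individual BA = 3.141593 * 0.00783225 = 0.0246057 m^2
Stand BA = 294 * 0.0246057 = 7.23408 ≈ 7.23 m^2/ha

7.23 m^2/ha


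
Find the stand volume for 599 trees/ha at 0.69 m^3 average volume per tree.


V_stand = 599 * 0.69 = 413.31 ≈ 413.3 m^3/ha

413.3 m^3/ha


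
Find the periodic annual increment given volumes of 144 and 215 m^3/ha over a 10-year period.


PAI = (V2 - V1) / period = (215 - 144) / 10 = 71 / 10 = 7.10 m^3/ha/yr

7.10 m^3/ha/yr


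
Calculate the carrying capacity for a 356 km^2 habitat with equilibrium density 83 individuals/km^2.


K = 83 * 356 = 29548 individuals

29548 individuals


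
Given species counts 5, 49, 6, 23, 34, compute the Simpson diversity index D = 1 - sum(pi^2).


Total N = 5 + 49 + 6 + 23 + 34 = 117
Per-species terms:
  p = 5/117 = 0.042735; p^2 = 0.042735^2 = 0.001826
  p = 49/117 = 0.418803; p^2 = 0.418803^2 = 0.175396
  p = 6/117 = 0.051282; p^2 = 0.051282^2 = 0.002630
  p = 23/117 = 0.196581; p^2 = 0.196581^2 = 0.038644
  p = 34/117 = 0.290598; p^2 = 0.290598^2 = 0.084447
sum(p^2) = 0.001826 + 0.175396 + 0.002630 + 0.038644 + 0.084447 = 0.302943
D = 1 - 0.302943 = 0.697057 ≈ 0.6971

0.6971


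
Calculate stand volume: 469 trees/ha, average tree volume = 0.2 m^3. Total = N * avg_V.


V_stand = 469 * 0.2 = 93.8 m^3/ha

93.8 m^3/ha


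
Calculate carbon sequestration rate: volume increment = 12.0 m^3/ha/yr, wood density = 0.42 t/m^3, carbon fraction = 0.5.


C = 12.0 * 0.42 * 0.5 = 2.52 t C/ha/yr

2.52 t C/ha/yr


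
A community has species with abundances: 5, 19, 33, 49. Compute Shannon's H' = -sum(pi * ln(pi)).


Total N = 5 + 19 + 33 + 49 = 106
Per-species terms:
  p = 5/106 = 0.047170; ln(p) = -3.053997; p*ln(p) = 0.047170 * (-3.053997) = -0.144057
  p = 19/106 = 0.179245; ln(p) = -1.719002; p*ln(p) = 0.179245 * (-1.719002) = -0.308123
  p = 33/106 = 0.311321; ln(p) = -1.166931; p*ln(p) = 0.311321 * (-1.166931) = -0.363290
  p = 49/106 = 0.462264; ln(p) = -0.771619; p*ln(p) = 0.462264 * (-0.771619) = -0.356692
sum(p*ln(p)) = (-0.144057) + (-0.308123) + (-0.363290) + (-0.356692) = -1.172162
H' = -(-1.172162) = 1.172162 ≈ 1.1722

1.1722


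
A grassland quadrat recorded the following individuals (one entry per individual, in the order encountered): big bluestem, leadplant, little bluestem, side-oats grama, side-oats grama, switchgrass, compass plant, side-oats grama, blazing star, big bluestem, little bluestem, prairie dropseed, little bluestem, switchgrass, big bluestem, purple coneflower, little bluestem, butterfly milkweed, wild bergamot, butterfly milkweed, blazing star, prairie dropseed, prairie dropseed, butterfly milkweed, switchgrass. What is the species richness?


Total individuals logged = 25
Distinct species (count of individuals): big bluestem (3), leadplant (1), little bluestem (4), side-oats grama (3), switchgrass (3), compass plant (1), blazing star (2), prairie dropseed (3), purple coneflower (1), butterfly milkweed (3), wild bergamot (1)
Species richness = number of distinct species = 11

11


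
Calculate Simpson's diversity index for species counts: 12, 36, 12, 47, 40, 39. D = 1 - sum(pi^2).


Total N = 12 + 36 + 12 + 47 + 40 + 39 = 186
Per-species terms:
  p = 12/186 = 0.064516; p^2 = 0.064516^2 = 0.004162
  p = 36/186 = 0.193548; p^2 = 0.193548^2 = 0.037461
  p = 12/186 = 0.064516; p^2 = 0.064516^2 = 0.004162
  p = 47/186 = 0.252688; p^2 = 0.252688^2 = 0.063851
  p = 40/186 = 0.215054; p^2 = 0.215054^2 = 0.046248
  p = 39/186 = 0.209677; p^2 = 0.209677^2 = 0.043964
sum(p^2) = 0.004162 + 0.037461 + 0.004162 + 0.063851 + 0.046248 + 0.043964 = 0.199848
D = 1 - 0.199848 = 0.800152 ≈ 0.8002

0.8002


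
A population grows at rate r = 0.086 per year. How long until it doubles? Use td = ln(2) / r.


td = ln(2) / 0.086 = 0.693147 / 0.086 = 8.05985 ≈ 8.1 years

8.1 years


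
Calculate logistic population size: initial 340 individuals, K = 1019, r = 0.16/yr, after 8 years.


(K - N0)/N0 = (1019 - 340)/340 = 679/340 = 1.99706
r*t = 0.16 * 8 = 1.28; exp(-1.28) = 0.278037
1.99706 * 0.278037 = 0.555257
1 + 0.555257 = 1.55526
N = 1019 / 1.55526 = 655.196 ≈ 655

655


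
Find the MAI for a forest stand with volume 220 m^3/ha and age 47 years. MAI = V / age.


MAI = 220 / 47 = 4.6809 ≈ 4.68 m^3/ha/yr

4.68 m^3/ha/yr


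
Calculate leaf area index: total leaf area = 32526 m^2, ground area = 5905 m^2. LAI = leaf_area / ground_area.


LAI = 32526 / 5905 = 5.5082 ≈ 5.51

5.51


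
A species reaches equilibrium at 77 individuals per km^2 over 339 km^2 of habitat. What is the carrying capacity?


K = 77 * 339 = 26103 individuals

26103 individuals


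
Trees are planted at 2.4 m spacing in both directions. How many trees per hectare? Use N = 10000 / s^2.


N = 10000 / 2.4^2 = 10000 / 5.76 = 1736.11 ≈ 1736 trees/ha

1736 trees/ha


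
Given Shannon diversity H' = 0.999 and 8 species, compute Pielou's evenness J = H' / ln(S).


ln(8) = 2.07944
J = H' / ln(S) = 0.999 / 2.07944 = 0.480418 ≈ 0.4804

0.4804


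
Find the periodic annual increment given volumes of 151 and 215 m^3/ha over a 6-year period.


PAI = (V2 - V1) / period = (215 - 151) / 6 = 64 / 6 = 10.6667 ≈ 10.67 m^3/ha/yr

10.67 m^3/ha/yr


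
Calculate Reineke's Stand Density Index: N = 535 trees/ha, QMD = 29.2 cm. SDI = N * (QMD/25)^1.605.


QMD/25 = 29.2/25 = 1.168
(1.168)^1.605 = exp(1.605 * ln(1.168)) = exp(1.605 * 0.155293) = exp(0.249245) = 1.28306
SDI = 535 * 1.28306 = 686.437 ≈ 686

686


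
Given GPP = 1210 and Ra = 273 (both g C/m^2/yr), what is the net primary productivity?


NPP = GPP - Ra = 1210 - 273 = 937 g C/m^2/yr

937 g C/m^2/yr


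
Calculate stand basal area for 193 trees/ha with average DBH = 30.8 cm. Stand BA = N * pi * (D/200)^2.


(D/200)^2 = (30.8/200)^2 = 0.154^2 = 0.023716
Individual BA = 3.141593 * 0.023716 = 0.0745060 m^2
Stand BA = 193 * 0.0745060 = 14.3797 ≈ 14.38 m^2/ha

14.38 m^2/ha


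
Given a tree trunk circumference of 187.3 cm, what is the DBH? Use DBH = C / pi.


DBH = C / pi = 187.3 / 3.141593 = 59.6194 ≈ 59.62 cm

59.62 cm


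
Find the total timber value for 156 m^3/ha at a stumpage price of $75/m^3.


Value = 156 * 75 = $11700/ha

$11700/ha


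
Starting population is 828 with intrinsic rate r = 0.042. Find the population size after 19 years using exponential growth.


r*t = 0.042 * 19 = 0.798
exp(0.798) = 2.22109
N = 828 * 2.22109 = 1839.06 ≈ 1839

1839


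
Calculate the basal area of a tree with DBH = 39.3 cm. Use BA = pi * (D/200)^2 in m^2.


D/200 = 39.3/200 = 0.1965 m
(D/200)^2 = 0.1965^2 = 0.03861225
BA = 3.141593 * 0.03861225 = 0.121304 ≈ 0.1213 m^2

0.1213 m^2


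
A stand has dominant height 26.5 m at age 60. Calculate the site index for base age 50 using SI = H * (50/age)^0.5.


50/60 = 0.833333
(0.833333)^0.5 = 0.912871
SI = 26.5 * 0.912871 = 24.1911 ≈ 24.2 m

24.2 m


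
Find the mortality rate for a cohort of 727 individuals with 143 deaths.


Mortality rate = 143 / 727 = 0.196699 ≈ 0.1967

0.1967


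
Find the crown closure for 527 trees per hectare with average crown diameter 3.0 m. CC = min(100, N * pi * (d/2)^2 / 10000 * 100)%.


(d/2)^2 = (3.0/2)^2 = 1.5^2 = 2.25
Crown area = 3.141593 * 2.25 = 7.06858 m^2
N * area / 10000 * 100 = 527 * 7.06858 / 10000 * 100 = 37.2514
CC = min(100, 37.2514) = 37.2514 ≈ 37.3%

37.3%


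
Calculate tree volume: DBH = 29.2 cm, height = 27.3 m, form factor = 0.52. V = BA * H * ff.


(D/200)^2 = (29.2/200)^2 = 0.146^2 = 0.021316
BA = 3.141593 * 0.021316 = 0.0669662 m^2
V = 0.0669662 * 27.3 * 0.52 = 0.950652 ≈ 0.951 m^3

0.951 m^3


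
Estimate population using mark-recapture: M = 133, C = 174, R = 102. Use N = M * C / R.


N = M * C / R = 133 * 174 / 102 = 23142 / 102 = 226.88 ≈ 227

227 individuals


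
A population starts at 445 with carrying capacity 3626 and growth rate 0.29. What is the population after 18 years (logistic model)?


(K - N0)/N0 = (3626 - 445)/445 = 3181/445 = 7.14831
r*t = 0.29 * 18 = 5.22; exp(-5.22) = 0.00540733
7.14831 * 0.00540733 = 0.0386533
1 + 0.0386533 = 1.03865
N = 3626 / 1.03865 = 3491.07 ≈ 3491

3491


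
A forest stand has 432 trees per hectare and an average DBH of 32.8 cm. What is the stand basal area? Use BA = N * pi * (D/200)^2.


(D/200)^2 = (32.8/200)^2 = 0.164^2 = 0.026896
Individual BA = 3.141593 * 0.026896 = 0.0844963 m^2
Stand BA = 432 * 0.0844963 = 36.5024 ≈ 36.50 m^2/ha

36.50 m^2/ha


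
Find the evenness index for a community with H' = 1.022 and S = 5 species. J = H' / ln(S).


ln(5) = 1.60944
J = H' / ln(S) = 1.022 / 1.60944 = 0.635003 ≈ 0.6350

0.6350


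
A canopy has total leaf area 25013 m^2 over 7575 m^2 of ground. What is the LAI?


LAI = 25013 / 7575 = 3.3020 ≈ 3.30

3.30


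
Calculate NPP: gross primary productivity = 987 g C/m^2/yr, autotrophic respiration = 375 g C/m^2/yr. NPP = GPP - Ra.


NPP = GPP - Ra = 987 - 375 = 612 g C/m^2/yr

612 g C/m^2/yr


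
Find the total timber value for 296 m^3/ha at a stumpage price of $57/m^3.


Value = 296 * 57 = $16872/ha

$16872/ha


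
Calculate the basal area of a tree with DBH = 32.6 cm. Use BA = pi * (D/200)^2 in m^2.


D/200 = 32.6/200 = 0.163 m
(D/200)^2 = 0.163^2 = 0.026569
BA = 3.141593 * 0.026569 = 0.0834690 ≈ 0.0835 m^2

0.0835 m^2


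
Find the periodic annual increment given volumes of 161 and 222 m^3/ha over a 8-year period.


PAI = (V2 - V1) / period = (222 - 161) / 8 = 61 / 8 = 7.6250 ≈ 7.63 m^3/ha/yr

7.63 m^3/ha/yr


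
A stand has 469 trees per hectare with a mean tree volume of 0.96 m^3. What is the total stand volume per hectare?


V_stand = 469 * 0.96 = 450.24 ≈ 450.2 m^3/ha

450.2 m^3/ha


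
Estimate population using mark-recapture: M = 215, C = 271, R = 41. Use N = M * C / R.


N = M * C / R = 215 * 271 / 41 = 58265 / 41 = 1421.10 ≈ 1421

1421 individuals


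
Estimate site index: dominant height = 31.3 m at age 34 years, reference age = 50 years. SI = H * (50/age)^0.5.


50/34 = 1.47059
(1.47059)^0.5 = 1.21268
SI = 31.3 * 1.21268 = 37.9569 ≈ 38.0 m

38.0 m


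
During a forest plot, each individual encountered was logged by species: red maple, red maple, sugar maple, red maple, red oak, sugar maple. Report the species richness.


Total individuals logged = 6
Distinct species (count of individuals): red maple (3), sugar maple (2), red oak (1)
Species richness = number of distinct species = 3

3


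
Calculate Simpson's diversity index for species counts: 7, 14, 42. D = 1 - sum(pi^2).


Total N = 7 + 14 + 42 = 63
Per-species terms:
  p = 7/63 = 0.111111; p^2 = 0.111111^2 = 0.012346
  p = 14/63 = 0.222222; p^2 = 0.222222^2 = 0.049383
  p = 42/63 = 0.666667; p^2 = 0.666667^2 = 0.444445
sum(p^2) = 0.012346 + 0.049383 + 0.444445 = 0.506174
D = 1 - 0.506174 = 0.493826 ≈ 0.4938

0.4938


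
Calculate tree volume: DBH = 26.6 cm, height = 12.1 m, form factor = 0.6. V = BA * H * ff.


(D/200)^2 = (26.6/200)^2 = 0.133^2 = 0.017689
BA = 3.141593 * 0.017689 = 0.0555716 m^2
V = 0.0555716 * 12.1 * 0.6 = 0.403450 ≈ 0.403 m^3

0.403 m^3


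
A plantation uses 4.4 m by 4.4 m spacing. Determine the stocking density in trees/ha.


N = 10000 / 4.4^2 = 10000 / 19.36 = 516.529 ≈ 517 trees/ha

517 trees/ha


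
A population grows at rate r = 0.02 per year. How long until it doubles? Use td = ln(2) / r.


td = ln(2) / 0.02 = 0.693147 / 0.02 = 34.6574 ≈ 34.7 years

34.7 years


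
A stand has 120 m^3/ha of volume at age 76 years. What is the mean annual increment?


MAI = 120 / 76 = 1.5789 ≈ 1.58 m^3/ha/yr

1.58 m^3/ha/yr


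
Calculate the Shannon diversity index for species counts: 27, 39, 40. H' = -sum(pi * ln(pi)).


Total N = 27 + 39 + 40 = 106
Per-species terms:
  p = 27/106 = 0.254717; ln(p) = -1.367602; p*ln(p) = 0.254717 * (-1.367602) = -0.348351
  p = 39/106 = 0.367925; ln(p) = -0.999876; p*ln(p) = 0.367925 * (-0.999876) = -0.367879
  p = 40/106 = 0.377358; ln(p) = -0.974561; p*ln(p) = 0.377358 * (-0.974561) = -0.367758
sum(p*ln(p)) = (-0.348351) + (-0.367879) + (-0.367758) = -1.083988
H' = -(-1.083988) = 1.083988 ≈ 1.0840

1.0840


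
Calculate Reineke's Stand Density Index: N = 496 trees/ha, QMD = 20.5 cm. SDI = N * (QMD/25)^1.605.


QMD/25 = 20.5/25 = 0.82
(0.82)^1.605 = exp(1.605 * ln(0.82)) = exp(1.605 * (-0.198451)) = exp(-0.318514) = 0.727229
SDI = 496 * 0.727229 = 360.706 ≈ 361

361


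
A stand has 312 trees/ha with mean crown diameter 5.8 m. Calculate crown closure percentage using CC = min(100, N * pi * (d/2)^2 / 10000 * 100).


(d/2)^2 = (5.8/2)^2 = 2.9^2 = 8.41
Crown area = 3.141593 * 8.41 = 26.4208 m^2
N * area / 10000 * 100 = 312 * 26.4208 / 10000 * 100 = 82.4329
CC = min(100, 82.4329) = 82.4329 ≈ 82.4%

82.4%


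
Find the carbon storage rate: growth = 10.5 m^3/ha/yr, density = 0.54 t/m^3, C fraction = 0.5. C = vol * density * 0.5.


C = 10.5 * 0.54 * 0.5 = 2.835 ≈ 2.84 t C/ha/yr

2.84 t C/ha/yr


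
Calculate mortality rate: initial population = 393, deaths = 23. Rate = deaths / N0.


Mortality rate = 23 / 393 = 0.058524 ≈ 0.0585

0.0585


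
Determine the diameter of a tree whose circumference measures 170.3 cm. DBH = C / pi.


DBH = C / pi = 170.3 / 3.141593 = 54.2082 ≈ 54.21 cm

54.21 cm


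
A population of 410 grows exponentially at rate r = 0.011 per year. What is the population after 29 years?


r*t = 0.011 * 29 = 0.319
exp(0.319) = 1.37575
N = 410 * 1.37575 = 564.058 ≈ 564

564


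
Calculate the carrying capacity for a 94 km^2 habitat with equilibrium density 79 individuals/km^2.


K = 79 * 94 = 7426 individuals

7426 individuals


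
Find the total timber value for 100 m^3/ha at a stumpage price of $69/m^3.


Value = 100 * 69 = $6900/ha

$6900/ha


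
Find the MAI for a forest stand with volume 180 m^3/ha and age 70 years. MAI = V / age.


MAI = 180 / 70 = 2.5714 ≈ 2.57 m^3/ha/yr

2.57 m^3/ha/yr


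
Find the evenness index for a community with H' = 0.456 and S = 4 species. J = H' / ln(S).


ln(4) = 1.38629
J = H' / ln(S) = 0.456 / 1.38629 = 0.328936 ≈ 0.3289

0.3289


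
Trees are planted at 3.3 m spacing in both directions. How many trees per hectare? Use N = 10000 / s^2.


N = 10000 / 3.3^2 = 10000 / 10.89 = 918.274 ≈ 918 trees/ha

918 trees/ha


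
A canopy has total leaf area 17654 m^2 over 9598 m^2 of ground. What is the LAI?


LAI = 17654 / 9598 = 1.8393 ≈ 1.84

1.84


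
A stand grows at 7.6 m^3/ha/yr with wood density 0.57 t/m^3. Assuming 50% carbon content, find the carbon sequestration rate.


C = 7.6 * 0.57 * 0.5 = 2.166 ≈ 2.17 t C/ha/yr

2.17 t C/ha/yr


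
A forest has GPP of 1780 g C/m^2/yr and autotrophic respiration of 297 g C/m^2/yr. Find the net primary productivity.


NPP = GPP - Ra = 1780 - 297 = 1483 g C/m^2/yr

1483 g C/m^2/yr


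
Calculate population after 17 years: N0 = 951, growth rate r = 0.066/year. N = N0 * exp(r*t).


r*t = 0.066 * 17 = 1.122
exp(1.122) = 3.07099
N = 951 * 3.07099 = 2920.51 ≈ 2921

2921


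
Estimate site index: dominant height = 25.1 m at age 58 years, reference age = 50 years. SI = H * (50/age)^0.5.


50/58 = 0.862069
(0.862069)^0.5 = 0.928477
SI = 25.1 * 0.928477 = 23.3048 ≈ 23.3 m

23.3 m


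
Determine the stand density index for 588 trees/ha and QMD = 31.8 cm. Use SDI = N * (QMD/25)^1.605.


QMD/25 = 31.8/25 = 1.272
(1.272)^1.605 = exp(1.605 * ln(1.272)) = exp(1.605 * 0.240590) = exp(0.386147) = 1.47130
SDI = 588 * 1.47130 = 865.124 ≈ 865

865


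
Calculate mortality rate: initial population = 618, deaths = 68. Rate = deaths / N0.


Mortality rate = 68 / 618 = 0.110032 ≈ 0.1100

0.1100


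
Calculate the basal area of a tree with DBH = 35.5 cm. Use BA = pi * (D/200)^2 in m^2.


D/200 = 35.5/200 = 0.1775 m
(D/200)^2 = 0.1775^2 = 0.03150625
BA = 3.141593 * 0.03150625 = 0.0989798 ≈ 0.0990 m^2

0.0990 m^2


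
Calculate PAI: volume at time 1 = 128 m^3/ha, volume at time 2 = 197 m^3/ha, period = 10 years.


PAI = (V2 - V1) / period = (197 - 128) / 10 = 69 / 10 = 6.90 m^3/ha/yr

6.90 m^3/ha/yr


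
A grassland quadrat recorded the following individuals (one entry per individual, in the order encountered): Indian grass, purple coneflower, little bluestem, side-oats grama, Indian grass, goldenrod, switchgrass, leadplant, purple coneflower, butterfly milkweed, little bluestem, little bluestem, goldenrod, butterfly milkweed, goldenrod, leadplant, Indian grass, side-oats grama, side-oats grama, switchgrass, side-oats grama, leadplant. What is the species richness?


Total individuals logged = 22
Distinct species (count of individuals): Indian grass (3), purple coneflower (2), little bluestem (3), side-oats grama (4), goldenrod (3), switchgrass (2), leadplant (3), butterfly milkweed (2)
Species richness = number of distinct species = 8

8


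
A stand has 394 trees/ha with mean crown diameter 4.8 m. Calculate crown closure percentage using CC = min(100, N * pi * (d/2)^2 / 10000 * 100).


(d/2)^2 = (4.8/2)^2 = 2.4^2 = 5.76
Crown area = 3.141593 * 5.76 = 18.0956 m^2
N * area / 10000 * 100 = 394 * 18.0956 / 10000 * 100 = 71.2967
CC = min(100, 71.2967) = 71.2967 ≈ 71.3%

71.3%


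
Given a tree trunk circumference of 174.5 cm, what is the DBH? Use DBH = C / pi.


DBH = C / pi = 174.5 / 3.141593 = 55.5451 ≈ 55.55 cm

55.55 cm


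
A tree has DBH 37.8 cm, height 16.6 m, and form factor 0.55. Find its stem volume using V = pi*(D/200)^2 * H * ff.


(D/200)^2 = (37.8/200)^2 = 0.189^2 = 0.035721
BA = 3.141593 * 0.035721 = 0.112221 m^2
V = 0.112221 * 16.6 * 0.55 = 1.02458 ≈ 1.025 m^3

1.025 m^3


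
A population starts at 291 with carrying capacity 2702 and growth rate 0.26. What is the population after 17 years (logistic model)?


(K - N0)/N0 = (2702 - 291)/291 = 2411/291 = 8.28522
r*t = 0.26 * 17 = 4.42; exp(-4.42) = 0.0120342
8.28522 * 0.0120342 = 0.0997060
1 + 0.0997060 = 1.09971
N = 2702 / 1.09971 = 2457.01 ≈ 2457

2457


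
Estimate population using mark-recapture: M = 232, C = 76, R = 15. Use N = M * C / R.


N = M * C / R = 232 * 76 / 15 = 17632 / 15 = 1175.47 ≈ 1175

1175 individuals


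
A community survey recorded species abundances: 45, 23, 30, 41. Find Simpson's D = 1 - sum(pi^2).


Total N = 45 + 23 + 30 + 41 = 139
Per-species terms:
  p = 45/139 = 0.323741; p^2 = 0.323741^2 = 0.104808
  p = 23/139 = 0.165468; p^2 = 0.165468^2 = 0.027380
  p = 30/139 = 0.215827; p^2 = 0.215827^2 = 0.046581
  p = 41/139 = 0.294964; p^2 = 0.294964^2 = 0.087004
sum(p^2) = 0.104808 + 0.027380 + 0.046581 + 0.087004 = 0.265773
D = 1 - 0.265773 = 0.734227 ≈ 0.7342

0.7342


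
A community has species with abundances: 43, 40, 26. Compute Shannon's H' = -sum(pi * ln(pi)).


Total N = 43 + 40 + 26 = 109
Per-species terms:
  p = 43/109 = 0.394495; ln(p) = -0.930149; p*ln(p) = 0.394495 * (-0.930149) = -0.366939
  p = 40/109 = 0.366972; ln(p) = -1.002470; p*ln(p) = 0.366972 * (-1.002470) = -0.367878
  p = 26/109 = 0.238532; ln(p) = -1.433252; p*ln(p) = 0.238532 * (-1.433252) = -0.341876
sum(p*ln(p)) = (-0.366939) + (-0.367878) + (-0.341876) = -1.076693
H' = -(-1.076693) = 1.076693 ≈ 1.0767

1.0767


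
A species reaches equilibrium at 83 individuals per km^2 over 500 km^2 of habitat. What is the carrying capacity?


K = 83 * 500 = 41500 individuals

41500 individuals
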